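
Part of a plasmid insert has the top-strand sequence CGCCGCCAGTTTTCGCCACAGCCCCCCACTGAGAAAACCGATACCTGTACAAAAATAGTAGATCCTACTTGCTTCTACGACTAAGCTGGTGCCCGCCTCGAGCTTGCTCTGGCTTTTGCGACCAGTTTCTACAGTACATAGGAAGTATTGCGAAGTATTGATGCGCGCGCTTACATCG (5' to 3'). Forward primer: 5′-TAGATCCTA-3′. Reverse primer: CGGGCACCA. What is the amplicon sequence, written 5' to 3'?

5'-TAGATCCTACTTGCTTCTACGACTAAGCTGGTGCCCG-3'

Forward primer TAGATCCTA is found on the top strand at positions 59–67.
The reverse primer's reverse complement is TGGTGCCCG, which matches the template at positions 87–95.
The product is the template from position 59 through 95 (37 bp).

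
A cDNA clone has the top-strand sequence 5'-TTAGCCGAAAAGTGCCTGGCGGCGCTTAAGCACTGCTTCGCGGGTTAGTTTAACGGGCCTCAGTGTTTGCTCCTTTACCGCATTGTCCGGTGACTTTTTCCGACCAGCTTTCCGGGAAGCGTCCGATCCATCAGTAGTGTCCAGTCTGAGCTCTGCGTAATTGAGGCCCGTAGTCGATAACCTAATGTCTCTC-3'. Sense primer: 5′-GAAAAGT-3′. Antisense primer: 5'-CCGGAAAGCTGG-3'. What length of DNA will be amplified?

The forward primer matches the template at positions 7–13.
The reverse primer's reverse complement is CCAGCTTTCCGG, which matches the template at positions 104–115.
Product length = (reverse-primer end) − (forward-primer start) + 1 = 115 − 7 + 1 = 109 bp.

109 bp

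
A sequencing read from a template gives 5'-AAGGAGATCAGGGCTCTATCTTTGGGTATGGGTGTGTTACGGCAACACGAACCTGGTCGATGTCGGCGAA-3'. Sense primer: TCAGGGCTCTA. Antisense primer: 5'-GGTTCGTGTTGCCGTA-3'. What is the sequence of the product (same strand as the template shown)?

5'-TCAGGGCTCTATCTTTGGGTATGGGTGTGTTACGGCAACACGAACC-3'

Scanning the template, TCAGGGCTCTA occurs at positions 8–18; this primer anneals to the bottom strand there with its 3' end pointing downstream.
Taking the reverse complement of GGTTCGTGTTGCCGTA gives TACGGCAACACGAACC, found at positions 38–53 on the template; the primer anneals here to the top strand with its 3' end pointing upstream.
The product is the template from position 8 through 53 (46 bp).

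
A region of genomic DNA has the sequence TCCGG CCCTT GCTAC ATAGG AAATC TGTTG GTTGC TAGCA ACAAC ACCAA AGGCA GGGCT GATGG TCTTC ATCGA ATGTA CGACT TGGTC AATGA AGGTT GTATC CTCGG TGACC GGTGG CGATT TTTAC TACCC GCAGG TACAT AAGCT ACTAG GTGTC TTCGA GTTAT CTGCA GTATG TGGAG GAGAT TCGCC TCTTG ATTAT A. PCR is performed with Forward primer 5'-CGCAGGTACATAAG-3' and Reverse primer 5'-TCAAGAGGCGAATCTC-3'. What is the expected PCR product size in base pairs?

67 bp

The forward primer matches the template at positions 135–148.
Reverse complement of the reverse primer: GAGATTCGCCTCTTGA. This occurs on the top strand at positions 186–201.
Amplicon spans positions 135–201: 67 bp.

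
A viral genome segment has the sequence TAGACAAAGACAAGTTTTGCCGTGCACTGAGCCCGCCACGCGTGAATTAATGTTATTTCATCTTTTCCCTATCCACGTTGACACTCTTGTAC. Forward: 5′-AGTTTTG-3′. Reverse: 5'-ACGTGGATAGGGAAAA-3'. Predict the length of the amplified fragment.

Scanning the template, AGTTTTG occurs at positions 13–19; this primer anneals to the bottom strand there with its 3' end pointing downstream.
Taking the reverse complement of ACGTGGATAGGGAAAA gives TTTTCCCTATCCACGT, found at positions 63–78 on the template; the primer anneals here to the top strand with its 3' end pointing upstream.
Product length = (reverse-primer end) − (forward-primer start) + 1 = 78 − 13 + 1 = 66 bp.

66 bp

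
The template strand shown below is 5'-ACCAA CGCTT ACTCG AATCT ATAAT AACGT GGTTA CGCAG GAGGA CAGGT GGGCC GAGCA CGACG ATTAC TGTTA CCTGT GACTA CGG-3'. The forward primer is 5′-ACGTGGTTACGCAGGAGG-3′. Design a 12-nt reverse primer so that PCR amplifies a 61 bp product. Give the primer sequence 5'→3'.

5'-CGTAGTCACAGG-3'

The forward primer binds at positions 27–44, so a 61 bp product ends at position 27 + 61 − 1 = 87.
The reverse primer anneals to the top strand over positions 76–87, i.e. to CCTGTGACTACG.
Its sequence written 5'→3' is the reverse complement: CGTAGTCACAGG.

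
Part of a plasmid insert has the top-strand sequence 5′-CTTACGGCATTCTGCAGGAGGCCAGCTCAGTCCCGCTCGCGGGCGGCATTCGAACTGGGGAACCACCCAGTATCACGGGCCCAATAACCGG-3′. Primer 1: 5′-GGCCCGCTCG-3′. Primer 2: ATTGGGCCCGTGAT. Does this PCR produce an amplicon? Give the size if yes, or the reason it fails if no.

No product — primer 1 has no binding site in the template.

Primer 1 (GGCCCGCTCG) does not match the top strand, and its reverse complement CGAGCGGGCC does not match either.
With no annealing site for primer 1, no amplification occurs.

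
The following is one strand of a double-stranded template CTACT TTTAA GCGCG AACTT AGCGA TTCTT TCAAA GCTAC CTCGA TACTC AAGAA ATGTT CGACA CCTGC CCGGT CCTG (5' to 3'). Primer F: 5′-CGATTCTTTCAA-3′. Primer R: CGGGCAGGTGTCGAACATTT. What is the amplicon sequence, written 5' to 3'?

Forward primer CGATTCTTTCAA is found on the top strand at positions 23–34.
Taking the reverse complement of CGGGCAGGTGTCGAACATTT gives AAATGTTCGACACCTGCCCG, found at positions 54–73 on the template; the primer anneals here to the top strand with its 3' end pointing upstream.
The product is the template from position 23 through 73 (51 bp).

5'-CGATTCTTTCAAAGCTACCTCGATACTCAAGAAATGTTCGACACCTGCCCG-3'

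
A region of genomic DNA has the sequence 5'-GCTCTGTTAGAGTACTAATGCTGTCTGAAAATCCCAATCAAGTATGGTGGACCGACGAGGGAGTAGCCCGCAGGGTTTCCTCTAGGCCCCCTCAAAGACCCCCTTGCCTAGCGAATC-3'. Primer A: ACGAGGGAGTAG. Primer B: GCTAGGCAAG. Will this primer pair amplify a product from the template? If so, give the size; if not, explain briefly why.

Yes — a 58 bp product.

Primer A (ACGAGGGAGTAG) matches the top strand at positions 55–66; it acts as a forward primer.
Primer B's reverse complement is CTTGCCTAGC, matching the top strand at positions 103–112; it acts as a reverse primer.
The 3' ends face each other across positions 55–112, giving a 58 bp product.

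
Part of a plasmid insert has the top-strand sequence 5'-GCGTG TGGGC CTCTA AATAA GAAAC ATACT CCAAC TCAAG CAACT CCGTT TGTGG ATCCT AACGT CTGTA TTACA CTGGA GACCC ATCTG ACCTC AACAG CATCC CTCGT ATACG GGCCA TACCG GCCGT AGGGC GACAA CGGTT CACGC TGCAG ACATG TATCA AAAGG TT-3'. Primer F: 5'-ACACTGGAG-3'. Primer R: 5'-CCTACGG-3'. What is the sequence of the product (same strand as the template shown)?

5'-ACACTGGAGACCCATCTGACCTCAACAGCATCCCTCGTATACGGGCCATACCGGCCGTAGG-3'

Scanning the template, ACACTGGAG occurs at positions 73–81; this primer anneals to the bottom strand there with its 3' end pointing downstream.
Taking the reverse complement of CCTACGG gives CCGTAGG, found at positions 127–133 on the template; the primer anneals here to the top strand with its 3' end pointing upstream.
The product is the template from position 73 through 133 (61 bp).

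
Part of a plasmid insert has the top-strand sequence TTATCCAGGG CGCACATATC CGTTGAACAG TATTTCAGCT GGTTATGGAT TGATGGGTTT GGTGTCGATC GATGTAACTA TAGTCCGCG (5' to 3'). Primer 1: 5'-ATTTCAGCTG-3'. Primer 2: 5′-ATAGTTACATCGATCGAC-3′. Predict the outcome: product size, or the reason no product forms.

Primer 1 (ATTTCAGCTG) matches the top strand at positions 32–41; it acts as a forward primer.
Primer 2's reverse complement is GTCGATCGATGTAACTAT, matching the top strand at positions 64–81; it acts as a reverse primer.
The 3' ends face each other across positions 32–81, giving a 50 bp product.

Yes — a 50 bp product.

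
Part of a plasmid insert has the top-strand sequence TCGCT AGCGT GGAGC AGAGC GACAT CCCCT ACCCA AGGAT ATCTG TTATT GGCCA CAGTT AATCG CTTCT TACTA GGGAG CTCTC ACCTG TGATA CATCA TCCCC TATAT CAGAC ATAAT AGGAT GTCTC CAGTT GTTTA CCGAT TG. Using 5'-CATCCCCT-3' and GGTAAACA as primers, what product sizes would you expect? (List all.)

The forward primer CATCCCCT matches the top strand at positions 23–30, 99–106.
The reverse primer's reverse complement is TGTTTACC, matching at positions 135–142.
Each forward site pairs with the reverse site to give a product ending at position 142: sizes 120, 44 bp.

120 bp, 44 bp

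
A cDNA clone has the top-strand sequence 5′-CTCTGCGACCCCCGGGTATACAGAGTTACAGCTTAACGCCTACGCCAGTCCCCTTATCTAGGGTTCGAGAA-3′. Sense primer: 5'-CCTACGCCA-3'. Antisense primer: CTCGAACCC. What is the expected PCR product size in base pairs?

31 bp

The forward primer matches the template at positions 39–47.
The reverse primer's reverse complement is GGGTTCGAG, which matches the template at positions 61–69.
Amplicon spans positions 39–69: 31 bp.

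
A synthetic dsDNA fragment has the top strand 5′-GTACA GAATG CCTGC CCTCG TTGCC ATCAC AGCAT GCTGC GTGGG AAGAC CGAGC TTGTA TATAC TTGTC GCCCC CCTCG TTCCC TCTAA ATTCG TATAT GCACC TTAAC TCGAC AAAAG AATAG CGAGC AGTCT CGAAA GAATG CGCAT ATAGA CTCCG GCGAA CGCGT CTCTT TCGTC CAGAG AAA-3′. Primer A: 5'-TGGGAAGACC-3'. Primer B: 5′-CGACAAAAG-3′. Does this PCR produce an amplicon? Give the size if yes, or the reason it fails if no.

Primer A (TGGGAAGACC) matches the top strand at positions 42–51 (3' end points downstream).
Primer B (CGACAAAAG) also matches the top strand directly, at positions 112–120 — its reverse complement CTTTTGTCG is not present.
Both primers anneal to the bottom strand with 3' ends pointing the same way, so neither can prime synthesis back toward the other.

No product — both primers anneal to the same strand and extend in the same direction.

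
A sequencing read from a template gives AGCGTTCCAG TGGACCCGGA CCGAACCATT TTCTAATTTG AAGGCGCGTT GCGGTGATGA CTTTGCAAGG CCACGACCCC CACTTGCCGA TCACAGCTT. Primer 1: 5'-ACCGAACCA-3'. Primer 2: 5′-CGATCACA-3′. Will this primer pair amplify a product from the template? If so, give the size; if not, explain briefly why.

Primer 1 (ACCGAACCA) matches the top strand at positions 20–28 (3' end points downstream).
Primer 2 (CGATCACA) also matches the top strand directly, at positions 88–95 — its reverse complement TGTGATCG is not present.
Both primers anneal to the bottom strand with 3' ends pointing the same way, so neither can prime synthesis back toward the other.

No product — both primers anneal to the same strand and extend in the same direction.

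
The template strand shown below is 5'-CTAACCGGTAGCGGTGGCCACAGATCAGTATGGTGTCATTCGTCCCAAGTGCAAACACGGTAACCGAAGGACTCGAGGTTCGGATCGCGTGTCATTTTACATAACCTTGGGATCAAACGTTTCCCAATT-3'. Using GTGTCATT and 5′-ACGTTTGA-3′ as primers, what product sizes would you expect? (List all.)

The forward primer GTGTCATT matches the top strand at positions 33–40, 89–96.
The reverse primer's reverse complement is TCAAACGT, matching at positions 113–120.
Each forward site pairs with the reverse site to give a product ending at position 120: sizes 88, 32 bp.

88 bp, 32 bp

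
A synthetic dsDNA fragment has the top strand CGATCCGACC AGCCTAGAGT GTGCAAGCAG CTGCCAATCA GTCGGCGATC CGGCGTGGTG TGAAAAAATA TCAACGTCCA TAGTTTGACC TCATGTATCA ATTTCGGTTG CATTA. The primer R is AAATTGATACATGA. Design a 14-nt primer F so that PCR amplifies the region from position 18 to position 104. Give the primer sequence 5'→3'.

5'-AGTGTGCAAGCAGC-3'

The reverse primer's reverse complement TCATGTATCAATTT matches the template at positions 91–104; the product starts at position 18.
The forward primer is identical to the top strand over positions 18–31: AGTGTGCAAGCAGC.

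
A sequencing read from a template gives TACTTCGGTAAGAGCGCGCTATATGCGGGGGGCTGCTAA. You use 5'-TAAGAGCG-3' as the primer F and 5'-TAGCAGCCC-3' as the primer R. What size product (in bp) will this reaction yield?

30 bp

The forward primer matches the template at positions 9–16.
Taking the reverse complement of TAGCAGCCC gives GGGCTGCTA, found at positions 30–38 on the template; the primer anneals here to the top strand with its 3' end pointing upstream.
Product length = (reverse-primer end) − (forward-primer start) + 1 = 38 − 9 + 1 = 30 bp.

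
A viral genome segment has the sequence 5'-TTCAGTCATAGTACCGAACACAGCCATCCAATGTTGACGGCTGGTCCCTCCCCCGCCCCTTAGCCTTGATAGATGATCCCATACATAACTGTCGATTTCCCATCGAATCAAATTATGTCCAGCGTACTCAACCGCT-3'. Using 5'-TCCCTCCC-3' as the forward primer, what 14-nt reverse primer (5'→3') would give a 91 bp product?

5'-GCGGTTGAGTACGC-3'

The forward primer binds at positions 45–52, so a 91 bp product ends at position 45 + 91 − 1 = 135.
The reverse primer anneals to the top strand over positions 122–135, i.e. to GCGTACTCAACCGC.
Its sequence written 5'→3' is the reverse complement: GCGGTTGAGTACGC.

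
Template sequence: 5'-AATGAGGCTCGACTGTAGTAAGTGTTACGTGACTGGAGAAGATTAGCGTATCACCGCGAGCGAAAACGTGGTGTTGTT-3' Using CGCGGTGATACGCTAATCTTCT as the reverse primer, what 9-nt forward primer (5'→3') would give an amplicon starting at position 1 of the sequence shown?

The reverse primer's reverse complement AGAAGATTAGCGTATCACCGCG matches the template at positions 37–58; the product starts at position 1.
The forward primer is identical to the top strand over positions 1–9: AATGAGGCT.

5'-AATGAGGCT-3'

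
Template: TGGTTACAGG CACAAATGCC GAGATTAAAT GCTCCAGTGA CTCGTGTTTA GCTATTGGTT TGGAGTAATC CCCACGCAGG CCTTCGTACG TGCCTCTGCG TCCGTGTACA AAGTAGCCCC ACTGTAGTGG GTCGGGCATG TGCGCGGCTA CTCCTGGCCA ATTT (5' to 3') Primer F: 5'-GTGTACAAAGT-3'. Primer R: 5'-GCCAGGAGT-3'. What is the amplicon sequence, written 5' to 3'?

5'-GTGTACAAAGTAGCCCCACTGTAGTGGGTCGGGCATGTGCGCGGCTACTCCTGGC-3'

Forward primer GTGTACAAAGT is found on the top strand at positions 104–114.
Reverse complement of the reverse primer: ACTCCTGGC. This occurs on the top strand at positions 150–158.
The product is the template from position 104 through 158 (55 bp).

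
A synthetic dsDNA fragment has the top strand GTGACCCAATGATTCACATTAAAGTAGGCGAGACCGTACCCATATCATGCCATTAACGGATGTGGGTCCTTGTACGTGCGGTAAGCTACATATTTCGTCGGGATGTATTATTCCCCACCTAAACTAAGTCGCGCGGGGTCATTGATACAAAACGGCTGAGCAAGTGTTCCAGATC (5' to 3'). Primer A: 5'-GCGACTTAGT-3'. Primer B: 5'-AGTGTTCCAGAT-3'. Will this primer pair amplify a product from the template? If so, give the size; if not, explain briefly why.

No product — the primers' 3' ends point away from each other.

Primer A (GCGACTTAGT) has reverse complement ACTAAGTCGC, which matches the top strand at positions 123–132; primer A anneals to the top strand there with its 3' end pointing upstream toward position 123.
Primer B (AGTGTTCCAGAT) matches the top strand directly at positions 163–174; it anneals to the bottom strand with its 3' end pointing downstream toward position 174.
The 3' ends diverge (primer A extends toward position 1, primer B toward position 175), so the primers never converge on a shared product.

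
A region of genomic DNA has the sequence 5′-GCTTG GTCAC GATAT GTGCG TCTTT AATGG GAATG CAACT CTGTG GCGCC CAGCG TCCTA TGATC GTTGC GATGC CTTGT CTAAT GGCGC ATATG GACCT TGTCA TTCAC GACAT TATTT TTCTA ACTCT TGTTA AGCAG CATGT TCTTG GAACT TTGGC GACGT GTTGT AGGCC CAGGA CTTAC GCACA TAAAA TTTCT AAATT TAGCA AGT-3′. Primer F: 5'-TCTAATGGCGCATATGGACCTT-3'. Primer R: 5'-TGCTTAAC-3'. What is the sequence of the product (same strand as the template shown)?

The forward primer matches the template at positions 80–101.
Taking the reverse complement of TGCTTAAC gives GTTAAGCA, found at positions 132–139 on the template; the primer anneals here to the top strand with its 3' end pointing upstream.
The product is the template from position 80 through 139 (60 bp).

5'-TCTAATGGCGCATATGGACCTTGTCATTCACGACATTATTTTTCTAACTCTTGTTAAGCA-3'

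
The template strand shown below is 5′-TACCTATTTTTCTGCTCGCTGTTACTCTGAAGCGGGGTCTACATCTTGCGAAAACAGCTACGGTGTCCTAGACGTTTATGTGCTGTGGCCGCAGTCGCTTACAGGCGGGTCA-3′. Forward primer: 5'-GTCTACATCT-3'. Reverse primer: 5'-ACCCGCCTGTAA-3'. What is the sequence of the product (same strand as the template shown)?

Forward primer GTCTACATCT is found on the top strand at positions 37–46.
The reverse primer's reverse complement is TTACAGGCGGGT, which matches the template at positions 99–110.
The product is the template from position 37 through 110 (74 bp).

5'-GTCTACATCTTGCGAAAACAGCTACGGTGTCCTAGACGTTTATGTGCTGTGGCCGCAGTCGCTTACAGGCGGGT-3'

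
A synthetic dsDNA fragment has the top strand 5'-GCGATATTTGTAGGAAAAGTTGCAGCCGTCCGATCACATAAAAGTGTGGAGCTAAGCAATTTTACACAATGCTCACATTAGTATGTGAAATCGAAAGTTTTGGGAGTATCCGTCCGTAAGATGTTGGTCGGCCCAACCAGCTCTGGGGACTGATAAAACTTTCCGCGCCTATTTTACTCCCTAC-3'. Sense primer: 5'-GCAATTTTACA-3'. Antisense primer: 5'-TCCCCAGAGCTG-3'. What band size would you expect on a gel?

The forward primer matches the template at positions 56–66.
Reverse complement of the reverse primer: CAGCTCTGGGGA. This occurs on the top strand at positions 138–149.
Amplicon spans positions 56–149: 94 bp.

94 bp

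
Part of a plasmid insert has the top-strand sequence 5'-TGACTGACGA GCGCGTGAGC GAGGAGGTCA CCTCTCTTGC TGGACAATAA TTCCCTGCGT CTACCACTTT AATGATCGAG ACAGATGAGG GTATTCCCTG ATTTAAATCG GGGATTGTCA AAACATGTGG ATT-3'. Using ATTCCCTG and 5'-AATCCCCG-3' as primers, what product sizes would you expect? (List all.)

67 bp, 24 bp

The forward primer ATTCCCTG matches the top strand at positions 50–57, 93–100.
The reverse primer's reverse complement is CGGGGATT, matching at positions 109–116.
Each forward site pairs with the reverse site to give a product ending at position 116: sizes 67, 24 bp.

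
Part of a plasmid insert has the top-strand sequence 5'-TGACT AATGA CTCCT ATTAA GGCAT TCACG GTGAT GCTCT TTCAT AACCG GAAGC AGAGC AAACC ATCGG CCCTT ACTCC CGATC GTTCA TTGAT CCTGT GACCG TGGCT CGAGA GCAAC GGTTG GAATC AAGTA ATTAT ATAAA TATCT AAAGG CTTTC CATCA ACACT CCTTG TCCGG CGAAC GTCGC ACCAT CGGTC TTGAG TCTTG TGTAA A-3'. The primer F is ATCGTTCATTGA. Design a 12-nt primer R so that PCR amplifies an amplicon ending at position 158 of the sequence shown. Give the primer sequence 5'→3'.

The forward primer binds at positions 83–94; the product's 3' end on the top strand is position 158.
The reverse primer anneals to the top strand over positions 147–158, i.e. to ATCTAAAGGCTT.
Its sequence written 5'→3' is the reverse complement: AAGCCTTTAGAT.

5'-AAGCCTTTAGAT-3'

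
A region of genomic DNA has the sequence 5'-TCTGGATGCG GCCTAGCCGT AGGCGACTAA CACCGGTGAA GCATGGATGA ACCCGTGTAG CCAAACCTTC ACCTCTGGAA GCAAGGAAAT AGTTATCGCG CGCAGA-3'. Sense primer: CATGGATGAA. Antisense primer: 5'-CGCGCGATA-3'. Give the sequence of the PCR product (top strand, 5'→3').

5'-CATGGATGAACCCGTGTAGCCAAACCTTCACCTCTGGAAGCAAGGAAATAGTTATCGCGCG-3'

Forward primer CATGGATGAA is found on the top strand at positions 42–51.
The reverse primer's reverse complement is TATCGCGCG, which matches the template at positions 94–102.
The product is the template from position 42 through 102 (61 bp).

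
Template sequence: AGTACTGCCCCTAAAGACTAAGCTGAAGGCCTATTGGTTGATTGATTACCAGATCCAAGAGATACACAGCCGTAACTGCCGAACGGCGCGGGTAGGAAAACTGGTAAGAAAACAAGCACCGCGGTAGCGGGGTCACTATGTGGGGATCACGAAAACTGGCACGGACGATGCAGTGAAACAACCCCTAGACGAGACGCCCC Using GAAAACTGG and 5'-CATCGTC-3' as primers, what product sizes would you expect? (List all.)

The forward primer GAAAACTGG matches the top strand at positions 96–104, 151–159.
The reverse primer's reverse complement is GACGATG, matching at positions 164–170.
Each forward site pairs with the reverse site to give a product ending at position 170: sizes 75, 20 bp.

75 bp, 20 bp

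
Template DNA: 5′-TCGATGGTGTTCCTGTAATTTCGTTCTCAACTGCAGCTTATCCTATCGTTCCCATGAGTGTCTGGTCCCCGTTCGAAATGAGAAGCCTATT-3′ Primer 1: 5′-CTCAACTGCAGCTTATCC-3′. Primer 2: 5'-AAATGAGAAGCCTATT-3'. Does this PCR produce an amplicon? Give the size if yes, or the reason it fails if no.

No product — both primers anneal to the same strand and extend in the same direction.

Primer 1 (CTCAACTGCAGCTTATCC) matches the top strand at positions 26–43 (3' end points downstream).
Primer 2 (AAATGAGAAGCCTATT) also matches the top strand directly, at positions 76–91 — its reverse complement AATAGGCTTCTCATTT is not present.
Both primers anneal to the bottom strand with 3' ends pointing the same way, so neither can prime synthesis back toward the other.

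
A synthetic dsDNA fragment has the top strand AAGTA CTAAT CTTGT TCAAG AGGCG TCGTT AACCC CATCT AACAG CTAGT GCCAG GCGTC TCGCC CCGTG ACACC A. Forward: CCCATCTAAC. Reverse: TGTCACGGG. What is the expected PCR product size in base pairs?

40 bp

Forward primer CCCATCTAAC is found on the top strand at positions 34–43.
Taking the reverse complement of TGTCACGGG gives CCCGTGACA, found at positions 65–73 on the template; the primer anneals here to the top strand with its 3' end pointing upstream.
The product runs from position 34 to position 73, so its length is 73 − 34 + 1 = 40 bp.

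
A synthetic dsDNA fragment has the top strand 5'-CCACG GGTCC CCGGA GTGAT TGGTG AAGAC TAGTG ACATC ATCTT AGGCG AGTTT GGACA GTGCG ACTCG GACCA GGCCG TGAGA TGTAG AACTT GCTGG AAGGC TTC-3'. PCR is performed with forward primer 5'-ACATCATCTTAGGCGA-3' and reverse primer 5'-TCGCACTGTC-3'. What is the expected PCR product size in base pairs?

31 bp

The forward primer matches the template at positions 36–51.
Reverse complement of the reverse primer: GACAGTGCGA. This occurs on the top strand at positions 57–66.
The product runs from position 36 to position 66, so its length is 66 − 36 + 1 = 31 bp.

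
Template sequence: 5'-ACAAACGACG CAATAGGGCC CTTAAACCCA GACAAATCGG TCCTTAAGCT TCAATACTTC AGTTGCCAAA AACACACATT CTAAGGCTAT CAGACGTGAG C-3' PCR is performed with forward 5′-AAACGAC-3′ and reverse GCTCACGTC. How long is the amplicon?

Forward primer AAACGAC is found on the top strand at positions 3–9.
Taking the reverse complement of GCTCACGTC gives GACGTGAGC, found at positions 93–101 on the template; the primer anneals here to the top strand with its 3' end pointing upstream.
Amplicon spans positions 3–101: 99 bp.

99 bp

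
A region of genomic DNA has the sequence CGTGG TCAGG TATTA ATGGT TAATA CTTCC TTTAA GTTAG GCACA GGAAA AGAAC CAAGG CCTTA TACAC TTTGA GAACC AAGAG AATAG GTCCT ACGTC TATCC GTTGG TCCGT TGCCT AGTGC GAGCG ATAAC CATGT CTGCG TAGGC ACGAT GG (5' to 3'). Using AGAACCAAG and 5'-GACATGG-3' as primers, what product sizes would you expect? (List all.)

91 bp, 67 bp

The forward primer AGAACCAAG matches the top strand at positions 51–59, 75–83.
The reverse primer's reverse complement is CCATGTC, matching at positions 135–141.
Each forward site pairs with the reverse site to give a product ending at position 141: sizes 91, 67 bp.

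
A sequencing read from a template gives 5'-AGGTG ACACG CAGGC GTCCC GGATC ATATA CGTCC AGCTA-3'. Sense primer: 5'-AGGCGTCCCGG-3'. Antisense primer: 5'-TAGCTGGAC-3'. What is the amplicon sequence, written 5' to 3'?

The forward primer matches the template at positions 12–22.
Taking the reverse complement of TAGCTGGAC gives GTCCAGCTA, found at positions 32–40 on the template; the primer anneals here to the top strand with its 3' end pointing upstream.
The product is the template from position 12 through 40 (29 bp).

5'-AGGCGTCCCGGATCATATACGTCCAGCTA-3'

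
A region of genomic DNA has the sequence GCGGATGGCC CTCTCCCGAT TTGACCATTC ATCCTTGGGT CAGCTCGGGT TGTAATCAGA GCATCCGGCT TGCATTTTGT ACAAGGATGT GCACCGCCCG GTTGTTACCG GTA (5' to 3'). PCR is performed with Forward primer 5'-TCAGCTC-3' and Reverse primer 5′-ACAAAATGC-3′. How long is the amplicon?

The forward primer matches the template at positions 40–46.
Reverse complement of the reverse primer: GCATTTTGT. This occurs on the top strand at positions 72–80.
The product runs from position 40 to position 80, so its length is 80 − 40 + 1 = 41 bp.

41 bp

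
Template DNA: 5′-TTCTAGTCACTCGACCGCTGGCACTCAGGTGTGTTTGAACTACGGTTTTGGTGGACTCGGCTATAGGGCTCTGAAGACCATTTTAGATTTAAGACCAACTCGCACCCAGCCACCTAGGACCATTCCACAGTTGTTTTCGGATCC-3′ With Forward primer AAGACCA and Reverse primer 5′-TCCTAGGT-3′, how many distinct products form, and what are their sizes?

The forward primer AAGACCA matches the top strand at positions 74–80, 91–97.
The reverse primer's reverse complement is ACCTAGGA, matching at positions 112–119.
Each forward site pairs with the reverse site to give a product ending at position 119: sizes 46, 29 bp.

Two products: 46 bp, 29 bp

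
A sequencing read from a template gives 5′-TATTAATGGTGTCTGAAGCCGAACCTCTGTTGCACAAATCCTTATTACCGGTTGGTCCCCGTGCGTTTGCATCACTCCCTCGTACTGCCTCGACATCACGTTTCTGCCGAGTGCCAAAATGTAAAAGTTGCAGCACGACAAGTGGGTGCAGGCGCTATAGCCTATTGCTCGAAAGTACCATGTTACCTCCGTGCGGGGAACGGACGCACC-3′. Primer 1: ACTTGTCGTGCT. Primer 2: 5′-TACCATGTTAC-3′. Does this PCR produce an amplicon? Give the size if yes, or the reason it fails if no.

Primer 1 (ACTTGTCGTGCT) has reverse complement AGCACGACAAGT, which matches the top strand at positions 132–143; primer 1 anneals to the top strand there with its 3' end pointing upstream toward position 132.
Primer 2 (TACCATGTTAC) matches the top strand directly at positions 176–186; it anneals to the bottom strand with its 3' end pointing downstream toward position 186.
The 3' ends diverge (primer 1 extends toward position 1, primer 2 toward position 210), so the primers never converge on a shared product.

No product — the primers' 3' ends point away from each other.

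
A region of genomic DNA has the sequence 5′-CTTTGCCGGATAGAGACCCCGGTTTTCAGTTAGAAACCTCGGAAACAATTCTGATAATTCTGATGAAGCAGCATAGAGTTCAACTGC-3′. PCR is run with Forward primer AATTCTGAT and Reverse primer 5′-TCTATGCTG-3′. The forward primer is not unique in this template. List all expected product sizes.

31 bp, 22 bp

The forward primer AATTCTGAT matches the top strand at positions 47–55, 56–64.
The reverse primer's reverse complement is CAGCATAGA, matching at positions 69–77.
Each forward site pairs with the reverse site to give a product ending at position 77: sizes 31, 22 bp.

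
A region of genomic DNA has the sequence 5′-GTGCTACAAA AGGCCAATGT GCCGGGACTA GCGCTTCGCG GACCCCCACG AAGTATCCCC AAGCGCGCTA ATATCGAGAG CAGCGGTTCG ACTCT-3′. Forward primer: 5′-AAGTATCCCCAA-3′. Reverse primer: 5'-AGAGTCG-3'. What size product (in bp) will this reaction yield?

45 bp

The forward primer matches the template at positions 51–62.
The reverse primer's reverse complement is CGACTCT, which matches the template at positions 89–95.
The product runs from position 51 to position 95, so its length is 95 − 51 + 1 = 45 bp.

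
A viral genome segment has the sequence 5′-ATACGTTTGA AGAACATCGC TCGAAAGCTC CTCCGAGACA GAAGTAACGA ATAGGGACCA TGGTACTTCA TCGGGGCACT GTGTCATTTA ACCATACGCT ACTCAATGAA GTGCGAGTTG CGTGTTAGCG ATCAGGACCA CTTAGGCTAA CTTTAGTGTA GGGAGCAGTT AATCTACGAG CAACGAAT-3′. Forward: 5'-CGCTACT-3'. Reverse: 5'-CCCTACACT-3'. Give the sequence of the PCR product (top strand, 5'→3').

Scanning the template, CGCTACT occurs at positions 97–103; this primer anneals to the bottom strand there with its 3' end pointing downstream.
The reverse primer's reverse complement is AGTGTAGGG, which matches the template at positions 155–163.
The product is the template from position 97 through 163 (67 bp).

5'-CGCTACTCAATGAAGTGCGAGTTGCGTGTTAGCGATCAGGACCACTTAGGCTAACTTTAGTGTAGGG-3'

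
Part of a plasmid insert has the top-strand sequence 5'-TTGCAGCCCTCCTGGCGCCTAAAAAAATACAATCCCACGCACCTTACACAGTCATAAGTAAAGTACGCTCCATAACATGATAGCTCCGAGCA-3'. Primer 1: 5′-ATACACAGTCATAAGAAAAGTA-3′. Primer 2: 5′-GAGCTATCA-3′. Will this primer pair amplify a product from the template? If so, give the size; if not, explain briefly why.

No product — primer 1 has no binding site in the template.

Primer 1 (ATACACAGTCATAAGAAAAGTA) does not match the top strand, and its reverse complement TACTTTTCTTATGACTGTGTAT does not match either.
With no annealing site for primer 1, no amplification occurs.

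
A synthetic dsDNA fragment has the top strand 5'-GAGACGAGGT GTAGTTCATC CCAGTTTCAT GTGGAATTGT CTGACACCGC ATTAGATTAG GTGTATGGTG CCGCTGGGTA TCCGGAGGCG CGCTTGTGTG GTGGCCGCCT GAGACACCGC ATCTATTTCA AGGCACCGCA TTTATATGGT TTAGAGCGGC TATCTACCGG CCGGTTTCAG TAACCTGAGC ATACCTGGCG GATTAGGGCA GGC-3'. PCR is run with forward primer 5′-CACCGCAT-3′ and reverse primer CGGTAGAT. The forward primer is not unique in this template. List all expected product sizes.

125 bp, 55 bp, 36 bp

The forward primer CACCGCAT matches the top strand at positions 45–52, 115–122, 134–141.
The reverse primer's reverse complement is ATCTACCG, matching at positions 162–169.
Each forward site pairs with the reverse site to give a product ending at position 169: sizes 125, 55, 36 bp.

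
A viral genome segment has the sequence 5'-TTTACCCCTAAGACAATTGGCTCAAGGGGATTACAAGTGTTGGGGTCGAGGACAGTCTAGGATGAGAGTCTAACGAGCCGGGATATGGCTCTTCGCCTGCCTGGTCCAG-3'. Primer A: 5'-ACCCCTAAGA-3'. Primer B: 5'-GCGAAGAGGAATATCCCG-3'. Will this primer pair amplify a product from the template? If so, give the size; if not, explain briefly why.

No product — primer B has no binding site in the template.

Primer B (GCGAAGAGGAATATCCCG) does not match the top strand, and its reverse complement CGGGATATTCCTCTTCGC does not match either.
With no annealing site for primer B, no amplification occurs.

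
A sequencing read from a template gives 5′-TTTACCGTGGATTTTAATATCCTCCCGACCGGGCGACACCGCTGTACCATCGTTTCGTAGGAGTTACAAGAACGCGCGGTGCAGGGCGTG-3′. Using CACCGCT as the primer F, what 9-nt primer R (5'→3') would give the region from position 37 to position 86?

5'-CCCTGCACC-3'

The product's 3' end on the top strand is position 86.
The reverse primer anneals to the top strand over positions 78–86, i.e. to GGTGCAGGG.
Its sequence written 5'→3' is the reverse complement: CCCTGCACC.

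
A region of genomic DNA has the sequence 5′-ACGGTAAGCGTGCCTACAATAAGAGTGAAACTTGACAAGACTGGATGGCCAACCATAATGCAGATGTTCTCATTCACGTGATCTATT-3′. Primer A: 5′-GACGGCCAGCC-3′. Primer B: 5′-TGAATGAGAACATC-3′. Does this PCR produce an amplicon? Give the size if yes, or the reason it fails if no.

Primer A (GACGGCCAGCC) does not match the top strand, and its reverse complement GGCTGGCCGTC does not match either.
With no annealing site for primer A, no amplification occurs.

No product — primer A has no binding site in the template.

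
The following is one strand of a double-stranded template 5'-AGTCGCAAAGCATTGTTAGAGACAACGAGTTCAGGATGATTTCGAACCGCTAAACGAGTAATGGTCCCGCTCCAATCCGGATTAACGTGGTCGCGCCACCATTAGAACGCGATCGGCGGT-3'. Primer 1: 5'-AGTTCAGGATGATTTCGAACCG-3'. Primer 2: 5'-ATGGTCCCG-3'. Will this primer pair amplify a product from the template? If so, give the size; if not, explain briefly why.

No product — both primers anneal to the same strand and extend in the same direction.

Primer 1 (AGTTCAGGATGATTTCGAACCG) matches the top strand at positions 28–49 (3' end points downstream).
Primer 2 (ATGGTCCCG) also matches the top strand directly, at positions 61–69 — its reverse complement CGGGACCAT is not present.
Both primers anneal to the bottom strand with 3' ends pointing the same way, so neither can prime synthesis back toward the other.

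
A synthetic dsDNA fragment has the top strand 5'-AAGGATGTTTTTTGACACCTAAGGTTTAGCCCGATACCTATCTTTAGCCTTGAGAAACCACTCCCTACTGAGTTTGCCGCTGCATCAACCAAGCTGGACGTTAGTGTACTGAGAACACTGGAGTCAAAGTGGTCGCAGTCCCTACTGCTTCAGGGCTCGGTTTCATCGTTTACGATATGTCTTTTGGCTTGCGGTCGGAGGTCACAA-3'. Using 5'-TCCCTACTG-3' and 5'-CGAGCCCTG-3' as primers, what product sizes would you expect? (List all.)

The forward primer TCCCTACTG matches the top strand at positions 62–70, 139–147.
The reverse primer's reverse complement is CAGGGCTCG, matching at positions 151–159.
Each forward site pairs with the reverse site to give a product ending at position 159: sizes 98, 21 bp.

98 bp, 21 bp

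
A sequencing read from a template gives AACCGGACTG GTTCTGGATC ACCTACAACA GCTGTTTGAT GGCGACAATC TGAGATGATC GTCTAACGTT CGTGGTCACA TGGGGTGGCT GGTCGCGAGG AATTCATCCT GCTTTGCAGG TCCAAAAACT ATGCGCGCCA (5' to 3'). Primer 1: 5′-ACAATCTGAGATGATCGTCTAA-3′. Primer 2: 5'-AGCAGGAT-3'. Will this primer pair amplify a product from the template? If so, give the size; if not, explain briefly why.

Primer 1 (ACAATCTGAGATGATCGTCTAA) matches the top strand at positions 45–66; it acts as a forward primer.
Primer 2's reverse complement is ATCCTGCT, matching the top strand at positions 106–113; it acts as a reverse primer.
The 3' ends face each other across positions 45–113, giving a 69 bp product.

Yes — a 69 bp product.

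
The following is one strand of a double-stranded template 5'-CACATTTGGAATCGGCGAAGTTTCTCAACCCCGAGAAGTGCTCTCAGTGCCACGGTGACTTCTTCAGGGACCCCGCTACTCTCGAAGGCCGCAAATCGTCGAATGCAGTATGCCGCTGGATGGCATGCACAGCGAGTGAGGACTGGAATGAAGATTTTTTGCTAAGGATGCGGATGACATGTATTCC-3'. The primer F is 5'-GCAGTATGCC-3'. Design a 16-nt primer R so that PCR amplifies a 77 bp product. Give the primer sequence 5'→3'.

5'-CATGTCATCCGCATCC-3'

The forward primer binds at positions 105–114, so a 77 bp product ends at position 105 + 77 − 1 = 181.
The reverse primer anneals to the top strand over positions 166–181, i.e. to GGATGCGGATGACATG.
Its sequence written 5'→3' is the reverse complement: CATGTCATCCGCATCC.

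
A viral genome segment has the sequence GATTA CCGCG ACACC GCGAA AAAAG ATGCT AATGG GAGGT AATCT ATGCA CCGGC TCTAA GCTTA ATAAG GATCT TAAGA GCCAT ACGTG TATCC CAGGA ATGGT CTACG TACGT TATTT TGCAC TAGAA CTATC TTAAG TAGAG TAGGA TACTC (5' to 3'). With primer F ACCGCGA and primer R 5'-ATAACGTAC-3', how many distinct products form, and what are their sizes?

Two products: 114 bp, 106 bp

The forward primer ACCGCGA matches the top strand at positions 5–11, 13–19.
The reverse primer's reverse complement is GTACGTTAT, matching at positions 110–118.
Each forward site pairs with the reverse site to give a product ending at position 118: sizes 114, 106 bp.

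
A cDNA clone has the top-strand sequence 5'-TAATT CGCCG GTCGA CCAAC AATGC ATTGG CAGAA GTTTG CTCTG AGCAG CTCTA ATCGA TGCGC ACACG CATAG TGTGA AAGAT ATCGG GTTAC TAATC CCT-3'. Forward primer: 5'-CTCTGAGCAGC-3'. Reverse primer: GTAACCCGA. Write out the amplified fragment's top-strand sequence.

5'-CTCTGAGCAGCTCTAATCGATGCGCACACGCATAGTGTGAAAGATATCGGGTTAC-3'

Forward primer CTCTGAGCAGC is found on the top strand at positions 41–51.
Taking the reverse complement of GTAACCCGA gives TCGGGTTAC, found at positions 87–95 on the template; the primer anneals here to the top strand with its 3' end pointing upstream.
The product is the template from position 41 through 95 (55 bp).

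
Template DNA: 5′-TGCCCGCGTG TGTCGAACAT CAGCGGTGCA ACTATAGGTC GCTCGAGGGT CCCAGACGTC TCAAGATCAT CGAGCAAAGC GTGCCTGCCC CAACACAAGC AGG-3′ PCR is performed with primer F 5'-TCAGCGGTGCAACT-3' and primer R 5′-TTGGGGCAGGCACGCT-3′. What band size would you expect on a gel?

74 bp

Forward primer TCAGCGGTGCAACT is found on the top strand at positions 20–33.
Reverse complement of the reverse primer: AGCGTGCCTGCCCCAA. This occurs on the top strand at positions 78–93.
Amplicon spans positions 20–93: 74 bp.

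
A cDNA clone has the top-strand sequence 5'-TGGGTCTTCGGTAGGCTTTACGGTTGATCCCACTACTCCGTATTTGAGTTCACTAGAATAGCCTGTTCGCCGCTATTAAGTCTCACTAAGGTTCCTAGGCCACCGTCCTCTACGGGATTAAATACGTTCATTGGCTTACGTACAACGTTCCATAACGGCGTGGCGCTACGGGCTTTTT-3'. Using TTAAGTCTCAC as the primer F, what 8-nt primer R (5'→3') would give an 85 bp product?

The forward primer binds at positions 76–86, so an 85 bp product ends at position 76 + 85 − 1 = 160.
The reverse primer anneals to the top strand over positions 153–160, i.e. to TAACGGCG.
Its sequence written 5'→3' is the reverse complement: CGCCGTTA.

5'-CGCCGTTA-3'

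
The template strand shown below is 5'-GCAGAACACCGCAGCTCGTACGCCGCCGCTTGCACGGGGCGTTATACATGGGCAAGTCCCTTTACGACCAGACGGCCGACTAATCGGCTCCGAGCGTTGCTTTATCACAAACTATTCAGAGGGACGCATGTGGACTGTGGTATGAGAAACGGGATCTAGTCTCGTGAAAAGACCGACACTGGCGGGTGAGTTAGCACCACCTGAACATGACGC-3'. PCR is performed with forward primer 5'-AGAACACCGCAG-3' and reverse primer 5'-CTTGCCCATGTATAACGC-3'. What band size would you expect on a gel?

Scanning the template, AGAACACCGCAG occurs at positions 3–14; this primer anneals to the bottom strand there with its 3' end pointing downstream.
The reverse primer's reverse complement is GCGTTATACATGGGCAAG, which matches the template at positions 39–56.
Product length = (reverse-primer end) − (forward-primer start) + 1 = 56 − 3 + 1 = 54 bp.

54 bp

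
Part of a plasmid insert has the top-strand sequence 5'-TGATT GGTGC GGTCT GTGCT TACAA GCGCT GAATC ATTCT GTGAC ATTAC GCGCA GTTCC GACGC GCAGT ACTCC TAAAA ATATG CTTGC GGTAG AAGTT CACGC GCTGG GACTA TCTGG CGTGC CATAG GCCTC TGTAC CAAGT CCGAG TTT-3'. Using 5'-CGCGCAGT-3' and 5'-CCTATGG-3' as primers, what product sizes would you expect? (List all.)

82 bp, 69 bp

The forward primer CGCGCAGT matches the top strand at positions 50–57, 63–70.
The reverse primer's reverse complement is CCATAGG, matching at positions 125–131.
Each forward site pairs with the reverse site to give a product ending at position 131: sizes 82, 69 bp.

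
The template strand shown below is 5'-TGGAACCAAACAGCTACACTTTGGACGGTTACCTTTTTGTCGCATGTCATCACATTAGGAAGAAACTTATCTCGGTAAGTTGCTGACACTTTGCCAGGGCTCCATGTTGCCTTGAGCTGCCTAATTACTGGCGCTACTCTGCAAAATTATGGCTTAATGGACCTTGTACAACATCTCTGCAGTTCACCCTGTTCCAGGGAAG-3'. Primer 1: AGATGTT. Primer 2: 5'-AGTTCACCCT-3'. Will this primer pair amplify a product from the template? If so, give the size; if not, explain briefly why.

Primer 1 (AGATGTT) has reverse complement AACATCT, which matches the top strand at positions 170–176; primer 1 anneals to the top strand there with its 3' end pointing upstream toward position 170.
Primer 2 (AGTTCACCCT) matches the top strand directly at positions 181–190; it anneals to the bottom strand with its 3' end pointing downstream toward position 190.
The 3' ends diverge (primer 1 extends toward position 1, primer 2 toward position 202), so the primers never converge on a shared product.

No product — the primers' 3' ends point away from each other.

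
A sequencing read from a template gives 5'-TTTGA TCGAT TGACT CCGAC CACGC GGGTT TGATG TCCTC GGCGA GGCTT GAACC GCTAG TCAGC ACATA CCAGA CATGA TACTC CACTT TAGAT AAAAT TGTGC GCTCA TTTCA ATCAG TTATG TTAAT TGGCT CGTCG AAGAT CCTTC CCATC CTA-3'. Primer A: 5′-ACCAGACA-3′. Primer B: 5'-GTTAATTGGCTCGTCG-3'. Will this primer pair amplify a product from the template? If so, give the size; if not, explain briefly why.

No product — both primers anneal to the same strand and extend in the same direction.

Primer A (ACCAGACA) matches the top strand at positions 70–77 (3' end points downstream).
Primer B (GTTAATTGGCTCGTCG) also matches the top strand directly, at positions 125–140 — its reverse complement CGACGAGCCAATTAAC is not present.
Both primers anneal to the bottom strand with 3' ends pointing the same way, so neither can prime synthesis back toward the other.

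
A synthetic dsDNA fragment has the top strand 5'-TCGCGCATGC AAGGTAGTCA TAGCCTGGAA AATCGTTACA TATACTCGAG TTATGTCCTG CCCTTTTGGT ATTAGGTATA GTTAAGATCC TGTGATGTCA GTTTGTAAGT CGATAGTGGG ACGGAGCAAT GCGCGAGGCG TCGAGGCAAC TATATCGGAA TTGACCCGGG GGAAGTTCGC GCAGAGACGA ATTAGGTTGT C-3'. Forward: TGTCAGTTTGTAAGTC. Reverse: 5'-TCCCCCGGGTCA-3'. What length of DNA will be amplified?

78 bp

The forward primer matches the template at positions 96–111.
Taking the reverse complement of TCCCCCGGGTCA gives TGACCCGGGGGA, found at positions 162–173 on the template; the primer anneals here to the top strand with its 3' end pointing upstream.
The product runs from position 96 to position 173, so its length is 173 − 96 + 1 = 78 bp.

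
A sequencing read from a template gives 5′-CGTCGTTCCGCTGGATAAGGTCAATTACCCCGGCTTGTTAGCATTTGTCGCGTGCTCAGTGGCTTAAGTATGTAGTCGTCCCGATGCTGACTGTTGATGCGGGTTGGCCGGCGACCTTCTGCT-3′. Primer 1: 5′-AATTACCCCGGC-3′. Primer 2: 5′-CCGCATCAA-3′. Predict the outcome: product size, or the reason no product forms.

Yes — an 80 bp product.

Primer 1 (AATTACCCCGGC) matches the top strand at positions 23–34; it acts as a forward primer.
Primer 2's reverse complement is TTGATGCGG, matching the top strand at positions 94–102; it acts as a reverse primer.
The 3' ends face each other across positions 23–102, giving an 80 bp product.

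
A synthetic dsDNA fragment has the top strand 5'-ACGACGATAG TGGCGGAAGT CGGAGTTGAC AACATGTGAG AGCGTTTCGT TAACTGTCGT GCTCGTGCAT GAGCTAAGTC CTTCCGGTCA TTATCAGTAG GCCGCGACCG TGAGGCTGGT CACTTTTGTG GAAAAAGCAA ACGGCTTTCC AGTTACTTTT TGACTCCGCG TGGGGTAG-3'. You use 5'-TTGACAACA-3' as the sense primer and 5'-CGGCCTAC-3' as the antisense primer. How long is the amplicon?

79 bp

Scanning the template, TTGACAACA occurs at positions 26–34; this primer anneals to the bottom strand there with its 3' end pointing downstream.
The reverse primer's reverse complement is GTAGGCCG, which matches the template at positions 97–104.
The product runs from position 26 to position 104, so its length is 104 − 26 + 1 = 79 bp.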